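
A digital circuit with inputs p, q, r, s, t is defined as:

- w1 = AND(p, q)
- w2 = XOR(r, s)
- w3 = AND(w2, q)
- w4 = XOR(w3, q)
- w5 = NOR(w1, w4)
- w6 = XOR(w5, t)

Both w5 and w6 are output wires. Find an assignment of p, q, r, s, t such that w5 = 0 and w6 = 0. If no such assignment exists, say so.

p=1 q=1 r=0 s=0 t=0

Check with p=1 q=1 r=0 s=0 t=0:
w1 = AND(p, q) = AND(1, 1) = 1
w2 = XOR(r, s) = XOR(0, 0) = 0
w3 = AND(w2, q) = AND(0, 1) = 0
w4 = XOR(w3, q) = XOR(0, 1) = 1
w5 = NOR(w1, w4) = NOR(1, 1) = 0
w6 = XOR(w5, t) = XOR(0, 0) = 0
So w5 = 0 and w6 = 0.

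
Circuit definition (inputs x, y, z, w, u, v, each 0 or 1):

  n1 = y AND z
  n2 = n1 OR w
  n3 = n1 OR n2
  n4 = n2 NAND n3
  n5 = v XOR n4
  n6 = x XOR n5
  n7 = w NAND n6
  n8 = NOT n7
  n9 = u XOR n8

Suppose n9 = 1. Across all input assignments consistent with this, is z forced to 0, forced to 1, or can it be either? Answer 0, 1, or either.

Both values of z occur among assignments with n9 = 1:
  z=0: x=0, y=0, z=0, w=0, u=1, v=0
  z=1: x=0, y=0, z=1, w=0, u=1, v=0

either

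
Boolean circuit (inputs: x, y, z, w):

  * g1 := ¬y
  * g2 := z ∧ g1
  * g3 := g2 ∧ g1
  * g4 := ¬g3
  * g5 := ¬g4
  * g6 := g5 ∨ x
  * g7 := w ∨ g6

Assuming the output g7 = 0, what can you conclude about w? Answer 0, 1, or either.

g7 = w ∨ g6 must be 0, so both w = 0 and g6 = 0.
Every assignment with g7 = 0 has w = 0; there are 3 such assignment(s).
  x=0, y=0, z=0, w=0
  x=0, y=1, z=0, w=0
  x=0, y=1, z=1, w=0

0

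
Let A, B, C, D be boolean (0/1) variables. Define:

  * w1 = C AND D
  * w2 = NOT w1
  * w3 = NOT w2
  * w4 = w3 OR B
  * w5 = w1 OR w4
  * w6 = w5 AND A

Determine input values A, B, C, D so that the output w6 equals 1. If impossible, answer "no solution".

A=1, B=1, C=0, D=0

Check with A=1, B=1, C=0, D=0:
w1 = C AND D = 0 AND 0 = 0
w2 = NOT w1 = NOT 0 = 1
w3 = NOT w2 = NOT 1 = 0
w4 = w3 OR B = 0 OR 1 = 1
w5 = w1 OR w4 = 0 OR 1 = 1
w6 = w5 AND A = 1 AND 1 = 1
So w6 = 1 as required.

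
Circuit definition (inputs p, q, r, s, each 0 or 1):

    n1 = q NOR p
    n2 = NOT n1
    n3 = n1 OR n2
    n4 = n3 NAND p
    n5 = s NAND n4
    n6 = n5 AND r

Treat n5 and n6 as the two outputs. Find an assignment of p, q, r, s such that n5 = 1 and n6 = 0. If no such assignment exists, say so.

p=1, q=0, r=0, s=1

Check with p=1, q=0, r=0, s=1:
n1 = q NOR p = 0 NOR 1 = 0
n2 = NOT n1 = NOT 0 = 1
n3 = n1 OR n2 = 0 OR 1 = 1
n4 = n3 NAND p = 1 NAND 1 = 0
n5 = s NAND n4 = 1 NAND 0 = 1
n6 = n5 AND r = 1 AND 0 = 0
So n5 = 1 and n6 = 0.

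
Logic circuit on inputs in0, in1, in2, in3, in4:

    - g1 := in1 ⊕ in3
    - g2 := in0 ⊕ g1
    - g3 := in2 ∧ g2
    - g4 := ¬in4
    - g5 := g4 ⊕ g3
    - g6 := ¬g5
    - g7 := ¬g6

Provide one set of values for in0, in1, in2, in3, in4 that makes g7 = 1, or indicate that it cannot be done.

Check with in0=1, in1=0, in2=1, in3=1, in4=0:
g1 = in1 ⊕ in3 = 0 ⊕ 1 = 1
g2 = in0 ⊕ g1 = 1 ⊕ 1 = 0
g3 = in2 ∧ g2 = 1 ∧ 0 = 0
g4 = ¬in4 = ¬0 = 1
g5 = g4 ⊕ g3 = 1 ⊕ 0 = 1
g6 = ¬g5 = ¬1 = 0
g7 = ¬g6 = ¬0 = 1
So g7 = 1 as required.

in0=1, in1=0, in2=1, in3=1, in4=0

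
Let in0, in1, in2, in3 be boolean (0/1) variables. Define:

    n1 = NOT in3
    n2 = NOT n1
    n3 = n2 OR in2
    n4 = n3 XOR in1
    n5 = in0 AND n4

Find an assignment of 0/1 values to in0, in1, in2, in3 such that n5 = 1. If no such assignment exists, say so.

in0=1, in1=1, in2=0, in3=0

n5 = in0 AND n4 must be 1, so both in0 = 1 and n4 = 1.
n4 = n3 XOR in1 must be 1, so n3 and in1 differ.
Check with in0=1, in1=1, in2=0, in3=0:
n1 = NOT in3 = NOT 0 = 1
n2 = NOT n1 = NOT 1 = 0
n3 = n2 OR in2 = 0 OR 0 = 0
n4 = n3 XOR in1 = 0 XOR 1 = 1
n5 = in0 AND n4 = 1 AND 1 = 1
So n5 = 1 as required.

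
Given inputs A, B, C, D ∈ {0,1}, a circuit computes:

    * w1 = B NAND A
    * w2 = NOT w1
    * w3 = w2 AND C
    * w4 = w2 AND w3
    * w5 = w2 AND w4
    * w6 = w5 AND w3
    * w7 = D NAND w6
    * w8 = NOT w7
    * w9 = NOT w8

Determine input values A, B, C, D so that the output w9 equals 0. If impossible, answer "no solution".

Check with A=1, B=1, C=1, D=1:
w1 = B NAND A = 1 NAND 1 = 0
w2 = NOT w1 = NOT 0 = 1
w3 = w2 AND C = 1 AND 1 = 1
w4 = w2 AND w3 = 1 AND 1 = 1
w5 = w2 AND w4 = 1 AND 1 = 1
w6 = w5 AND w3 = 1 AND 1 = 1
w7 = D NAND w6 = 1 NAND 1 = 0
w8 = NOT w7 = NOT 0 = 1
w9 = NOT w8 = NOT 1 = 0
So w9 = 0 as required.

A=1, B=1, C=1, D=1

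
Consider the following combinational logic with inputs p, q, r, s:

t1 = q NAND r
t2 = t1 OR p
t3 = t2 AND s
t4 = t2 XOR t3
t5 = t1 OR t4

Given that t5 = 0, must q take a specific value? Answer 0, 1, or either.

t5 = t1 OR t4 must be 0, so both t1 = 0 and t4 = 0.
Every assignment with t5 = 0 has q = 1; there are 3 such assignment(s).
  p=0, q=1, r=1, s=0
  p=0, q=1, r=1, s=1
  p=1, q=1, r=1, s=1

1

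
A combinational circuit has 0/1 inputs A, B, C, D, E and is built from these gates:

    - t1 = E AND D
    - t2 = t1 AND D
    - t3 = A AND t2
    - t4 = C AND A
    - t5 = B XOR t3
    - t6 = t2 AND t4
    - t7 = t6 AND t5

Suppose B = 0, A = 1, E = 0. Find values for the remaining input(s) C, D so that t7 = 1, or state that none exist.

With B = 0, A = 1, E = 0 fixed, none of the 4 settings of C, D give t7 = 1.
For example, with C=0, D=0:
t1 = E AND D = 0 AND 0 = 0
t2 = t1 AND D = 0 AND 0 = 0
t3 = A AND t2 = 1 AND 0 = 0
t4 = C AND A = 0 AND 1 = 0
t5 = B XOR t3 = 0 XOR 0 = 0
t6 = t2 AND t4 = 0 AND 0 = 0
t7 = t6 AND t5 = 0 AND 0 = 0
giving t7 = 0 ≠ 1.

no solution exists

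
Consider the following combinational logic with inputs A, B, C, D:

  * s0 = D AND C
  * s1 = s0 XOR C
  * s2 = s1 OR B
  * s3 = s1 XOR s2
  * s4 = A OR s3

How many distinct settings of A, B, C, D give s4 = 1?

s4 = A OR s3 must be 1, so at least one of A, s3 is 1.
Enumerating the 16 input combinations, 11 give s4 = 1 and 5 give s4 = 0.

11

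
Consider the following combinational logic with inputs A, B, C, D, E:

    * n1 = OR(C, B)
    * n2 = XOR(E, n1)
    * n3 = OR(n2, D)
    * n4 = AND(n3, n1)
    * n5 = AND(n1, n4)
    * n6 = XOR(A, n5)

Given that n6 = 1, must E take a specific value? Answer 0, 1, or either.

Both values of E occur among assignments with n6 = 1:
  E=0: A=0, B=0, C=1, D=0, E=0
  E=1: A=0, B=0, C=1, D=1, E=1

either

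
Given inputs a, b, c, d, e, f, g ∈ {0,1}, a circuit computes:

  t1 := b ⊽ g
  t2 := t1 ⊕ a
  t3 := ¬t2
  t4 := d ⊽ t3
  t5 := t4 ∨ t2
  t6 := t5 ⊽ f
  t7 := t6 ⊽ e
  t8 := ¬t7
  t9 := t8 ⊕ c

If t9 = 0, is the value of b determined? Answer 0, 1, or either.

Both values of b occur among assignments with t9 = 0:
  b=0: a=0, b=0, c=0, d=0, e=0, f=0, g=0
  b=1: a=0, b=1, c=0, d=0, e=0, f=1, g=0

either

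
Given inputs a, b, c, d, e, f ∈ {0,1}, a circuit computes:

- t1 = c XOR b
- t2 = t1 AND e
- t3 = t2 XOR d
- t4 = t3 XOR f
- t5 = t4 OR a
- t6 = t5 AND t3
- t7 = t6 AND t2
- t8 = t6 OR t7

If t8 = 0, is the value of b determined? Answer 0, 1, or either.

either

Both values of b occur among assignments with t8 = 0:
  b=0: a=0, b=0, c=0, d=0, e=0, f=0
  b=1: a=0, b=1, c=0, d=0, e=0, f=0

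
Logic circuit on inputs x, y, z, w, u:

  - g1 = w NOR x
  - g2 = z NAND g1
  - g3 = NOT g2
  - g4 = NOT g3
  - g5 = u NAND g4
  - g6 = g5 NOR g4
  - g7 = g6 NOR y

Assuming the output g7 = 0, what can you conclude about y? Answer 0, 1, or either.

g7 = g6 NOR y must be 0, so at least one of g6, y is 1.
Every assignment with g7 = 0 has y = 1; there are 16 such assignment(s).

1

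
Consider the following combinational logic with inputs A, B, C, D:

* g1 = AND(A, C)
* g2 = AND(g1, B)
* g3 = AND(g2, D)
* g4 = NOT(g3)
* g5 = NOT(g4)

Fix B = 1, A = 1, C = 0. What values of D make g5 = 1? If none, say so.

no solution exists

With B = 1, A = 1, C = 0 fixed, none of the 2 settings of D give g5 = 1.
For example, with D=0:
g1 = AND(A, C) = AND(1, 0) = 0
g2 = AND(g1, B) = AND(0, 1) = 0
g3 = AND(g2, D) = AND(0, 0) = 0
g4 = NOT(g3) = NOT 0 = 1
g5 = NOT(g4) = NOT 1 = 0
giving g5 = 0 ≠ 1.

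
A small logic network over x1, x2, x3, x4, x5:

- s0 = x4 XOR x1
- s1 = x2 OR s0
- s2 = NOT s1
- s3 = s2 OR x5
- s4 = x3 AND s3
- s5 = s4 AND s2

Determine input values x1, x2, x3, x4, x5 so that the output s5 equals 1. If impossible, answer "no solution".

x1=1 x2=0 x3=1 x4=1 x5=0

s5 = s4 AND s2 must be 1, so both s4 = 1 and s2 = 1.
Check with x1=1 x2=0 x3=1 x4=1 x5=0:
s0 = x4 XOR x1 = 1 XOR 1 = 0
s1 = x2 OR s0 = 0 OR 0 = 0
s2 = NOT s1 = NOT 0 = 1
s3 = s2 OR x5 = 1 OR 0 = 1
s4 = x3 AND s3 = 1 AND 1 = 1
s5 = s4 AND s2 = 1 AND 1 = 1
So s5 = 1 as required.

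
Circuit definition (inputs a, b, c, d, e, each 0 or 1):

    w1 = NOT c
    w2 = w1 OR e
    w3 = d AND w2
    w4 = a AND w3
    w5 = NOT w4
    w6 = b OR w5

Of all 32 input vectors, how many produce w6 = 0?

w6 = b OR w5 must be 0, so both b = 0 and w5 = 0.
w5 = NOT w4 must be 0, so w4 = 1.
w4 = a AND w3 must be 1, so both a = 1 and w3 = 1.
Satisfying assignments:
  a=1, b=0, c=0, d=1, e=0
  a=1, b=0, c=0, d=1, e=1
  a=1, b=0, c=1, d=1, e=1

3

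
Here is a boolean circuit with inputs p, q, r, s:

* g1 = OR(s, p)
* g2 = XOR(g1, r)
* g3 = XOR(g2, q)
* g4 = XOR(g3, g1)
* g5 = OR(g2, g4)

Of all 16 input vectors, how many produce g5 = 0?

4

g5 = OR(g2, g4) must be 0, so both g2 = 0 and g4 = 0.
Satisfying assignments:
  p=0, q=0, r=0, s=0
  p=0, q=1, r=1, s=1
  p=1, q=1, r=1, s=0
  p=1, q=1, r=1, s=1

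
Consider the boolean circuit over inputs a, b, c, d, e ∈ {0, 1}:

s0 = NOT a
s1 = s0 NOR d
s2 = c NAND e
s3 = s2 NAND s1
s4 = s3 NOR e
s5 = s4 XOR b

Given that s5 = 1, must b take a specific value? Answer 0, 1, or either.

Both values of b occur among assignments with s5 = 1:
  b=0: a=1, b=0, c=0, d=0, e=0
  b=1: a=0, b=1, c=0, d=0, e=0

either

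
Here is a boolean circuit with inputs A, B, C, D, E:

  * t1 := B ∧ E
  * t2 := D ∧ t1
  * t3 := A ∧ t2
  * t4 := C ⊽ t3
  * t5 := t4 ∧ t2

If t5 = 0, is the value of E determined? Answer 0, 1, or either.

Both values of E occur among assignments with t5 = 0:
  E=0: A=0, B=0, C=0, D=0, E=0
  E=1: A=0, B=0, C=0, D=0, E=1

either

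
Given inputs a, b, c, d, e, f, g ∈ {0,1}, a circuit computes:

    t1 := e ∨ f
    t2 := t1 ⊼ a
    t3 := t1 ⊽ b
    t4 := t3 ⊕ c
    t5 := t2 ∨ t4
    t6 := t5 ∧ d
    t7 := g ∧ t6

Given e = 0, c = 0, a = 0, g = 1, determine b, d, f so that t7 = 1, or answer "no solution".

t7 = g ∧ t6 must be 1, so both g = 1 and t6 = 1.
Check with e = 0, c = 0, a = 0, g = 1 and b=1, d=1, f=0:
t1 = e ∨ f = 0 ∨ 0 = 0
t2 = t1 ⊼ a = 0 ⊼ 0 = 1
t3 = t1 ⊽ b = 0 ⊽ 1 = 0
t4 = t3 ⊕ c = 0 ⊕ 0 = 0
t5 = t2 ∨ t4 = 1 ∨ 0 = 1
t6 = t5 ∧ d = 1 ∧ 1 = 1
t7 = g ∧ t6 = 1 ∧ 1 = 1
So t7 = 1.

b=1, d=1, f=0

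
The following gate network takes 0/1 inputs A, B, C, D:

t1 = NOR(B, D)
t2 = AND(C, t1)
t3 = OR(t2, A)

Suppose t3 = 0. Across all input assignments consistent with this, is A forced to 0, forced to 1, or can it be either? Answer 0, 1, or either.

t3 = OR(t2, A) must be 0, so both t2 = 0 and A = 0.
Every assignment with t3 = 0 has A = 0; there are 7 such assignment(s).

0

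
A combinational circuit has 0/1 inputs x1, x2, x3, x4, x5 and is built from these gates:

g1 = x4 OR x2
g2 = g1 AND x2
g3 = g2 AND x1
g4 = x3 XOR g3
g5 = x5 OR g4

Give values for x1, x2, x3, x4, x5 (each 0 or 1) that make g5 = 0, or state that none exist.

Check with x1=1, x2=0, x3=0, x4=1, x5=0:
g1 = x4 OR x2 = 1 OR 0 = 1
g2 = g1 AND x2 = 1 AND 0 = 0
g3 = g2 AND x1 = 0 AND 1 = 0
g4 = x3 XOR g3 = 0 XOR 0 = 0
g5 = x5 OR g4 = 0 OR 0 = 0
So g5 = 0 as required.

x1=1, x2=0, x3=0, x4=1, x5=0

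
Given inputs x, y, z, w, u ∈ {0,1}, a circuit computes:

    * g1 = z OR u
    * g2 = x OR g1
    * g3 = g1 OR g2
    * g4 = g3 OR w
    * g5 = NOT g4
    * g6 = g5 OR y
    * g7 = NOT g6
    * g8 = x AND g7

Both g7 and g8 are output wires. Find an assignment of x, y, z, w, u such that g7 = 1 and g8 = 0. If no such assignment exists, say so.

x=0 y=0 z=1 w=0 u=1

Check with x=0 y=0 z=1 w=0 u=1:
g1 = z OR u = 1 OR 1 = 1
g2 = x OR g1 = 0 OR 1 = 1
g3 = g1 OR g2 = 1 OR 1 = 1
g4 = g3 OR w = 1 OR 0 = 1
g5 = NOT g4 = NOT 1 = 0
g6 = g5 OR y = 0 OR 0 = 0
g7 = NOT g6 = NOT 0 = 1
g8 = x AND g7 = 0 AND 1 = 0
So g7 = 1 and g8 = 0.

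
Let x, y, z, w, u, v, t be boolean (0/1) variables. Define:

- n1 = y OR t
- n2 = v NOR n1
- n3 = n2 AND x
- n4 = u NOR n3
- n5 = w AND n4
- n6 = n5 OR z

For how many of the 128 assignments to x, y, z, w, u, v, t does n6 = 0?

49

n6 = n5 OR z must be 0, so both n5 = 0 and z = 0.
Enumerating the 128 input combinations, 49 give n6 = 0 and 79 give n6 = 1.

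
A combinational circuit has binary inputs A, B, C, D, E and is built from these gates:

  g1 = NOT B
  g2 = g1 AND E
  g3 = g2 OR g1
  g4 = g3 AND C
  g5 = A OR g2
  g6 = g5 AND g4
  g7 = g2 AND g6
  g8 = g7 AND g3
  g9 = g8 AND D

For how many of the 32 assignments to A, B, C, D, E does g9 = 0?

g9 = g8 AND D must be 0, so at least one of g8, D is 0.
Enumerating the 32 input combinations, 30 give g9 = 0 and 2 give g9 = 1.

30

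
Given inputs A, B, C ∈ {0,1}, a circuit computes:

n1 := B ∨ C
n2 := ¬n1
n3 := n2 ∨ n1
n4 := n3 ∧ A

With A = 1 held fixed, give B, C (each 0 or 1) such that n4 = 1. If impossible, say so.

B=1 C=1

Check with A = 1 and B=1, C=1:
n1 = B ∨ C = 1 ∨ 1 = 1
n2 = ¬n1 = ¬1 = 0
n3 = n2 ∨ n1 = 0 ∨ 1 = 1
n4 = n3 ∧ A = 1 ∧ 1 = 1
So n4 = 1.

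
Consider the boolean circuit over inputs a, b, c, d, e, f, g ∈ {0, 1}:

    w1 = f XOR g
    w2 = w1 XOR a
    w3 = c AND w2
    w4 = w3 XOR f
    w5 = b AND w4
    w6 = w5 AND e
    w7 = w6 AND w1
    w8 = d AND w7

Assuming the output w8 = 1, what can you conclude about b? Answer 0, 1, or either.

1

w8 = d AND w7 must be 1, so both d = 1 and w7 = 1.
w7 = w6 AND w1 must be 1, so both w6 = 1 and w1 = 1.
Every assignment with w8 = 1 has b = 1; there are 4 such assignment(s).
  a=0, b=1, c=0, d=1, e=1, f=1, g=0
  a=0, b=1, c=1, d=1, e=1, f=0, g=1
  a=1, b=1, c=0, d=1, e=1, f=1, g=0
  a=1, b=1, c=1, d=1, e=1, f=1, g=0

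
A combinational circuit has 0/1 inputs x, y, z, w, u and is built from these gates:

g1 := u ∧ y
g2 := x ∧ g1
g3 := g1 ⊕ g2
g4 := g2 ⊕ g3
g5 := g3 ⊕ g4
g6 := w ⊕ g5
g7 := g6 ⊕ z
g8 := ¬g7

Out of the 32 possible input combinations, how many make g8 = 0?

16

g8 = ¬g7 must be 0, so g7 = 1.
g7 = g6 ⊕ z must be 1, so g6 and z differ.
Enumerating the 32 input combinations, 16 give g8 = 0 and 16 give g8 = 1.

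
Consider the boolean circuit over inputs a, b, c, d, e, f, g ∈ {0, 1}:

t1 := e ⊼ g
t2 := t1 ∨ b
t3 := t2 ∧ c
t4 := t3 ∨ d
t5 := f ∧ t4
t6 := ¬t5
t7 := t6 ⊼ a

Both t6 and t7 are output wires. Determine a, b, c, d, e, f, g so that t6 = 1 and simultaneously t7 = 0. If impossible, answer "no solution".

a=1, b=0, c=0, d=0, e=0, f=0, g=1

Check with a=1, b=0, c=0, d=0, e=0, f=0, g=1:
t1 = e ⊼ g = 0 ⊼ 1 = 1
t2 = t1 ∨ b = 1 ∨ 0 = 1
t3 = t2 ∧ c = 1 ∧ 0 = 0
t4 = t3 ∨ d = 0 ∨ 0 = 0
t5 = f ∧ t4 = 0 ∧ 0 = 0
t6 = ¬t5 = ¬0 = 1
t7 = t6 ⊼ a = 1 ⊼ 1 = 0
So t6 = 1 and t7 = 0.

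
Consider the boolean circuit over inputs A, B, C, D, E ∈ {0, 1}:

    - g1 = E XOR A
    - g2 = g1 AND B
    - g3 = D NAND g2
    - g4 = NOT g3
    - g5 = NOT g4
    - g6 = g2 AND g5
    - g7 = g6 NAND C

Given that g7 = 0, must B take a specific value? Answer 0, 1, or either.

1

g7 = g6 NAND C must be 0, so both g6 = 1 and C = 1.
g6 = g2 AND g5 must be 1, so both g2 = 1 and g5 = 1.
g2 = g1 AND B must be 1, so both g1 = 1 and B = 1.
Every assignment with g7 = 0 has B = 1; there are 2 such assignment(s).
  A=0, B=1, C=1, D=0, E=1
  A=1, B=1, C=1, D=0, E=0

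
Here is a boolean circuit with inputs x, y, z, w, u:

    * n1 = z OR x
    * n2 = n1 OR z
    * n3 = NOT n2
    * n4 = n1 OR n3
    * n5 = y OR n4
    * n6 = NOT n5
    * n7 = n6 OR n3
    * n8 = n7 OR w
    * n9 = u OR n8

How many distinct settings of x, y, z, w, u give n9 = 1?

n9 = u OR n8 must be 1, so at least one of u, n8 is 1.
Enumerating the 32 input combinations, 26 give n9 = 1 and 6 give n9 = 0.

26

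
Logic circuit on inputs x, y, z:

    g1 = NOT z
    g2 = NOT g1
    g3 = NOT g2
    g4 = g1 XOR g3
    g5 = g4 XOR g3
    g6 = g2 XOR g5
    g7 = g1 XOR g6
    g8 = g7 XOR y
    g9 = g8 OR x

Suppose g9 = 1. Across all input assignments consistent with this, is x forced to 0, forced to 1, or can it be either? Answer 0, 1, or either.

either

Both values of x occur among assignments with g9 = 1:
  x=0: x=0, y=0, z=1
  x=1: x=1, y=0, z=0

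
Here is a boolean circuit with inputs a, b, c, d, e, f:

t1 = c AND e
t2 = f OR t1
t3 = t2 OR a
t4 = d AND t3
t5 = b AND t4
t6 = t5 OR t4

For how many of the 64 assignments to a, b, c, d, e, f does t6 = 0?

38

t6 = t5 OR t4 must be 0, so both t5 = 0 and t4 = 0.
t5 = b AND t4 must be 0, so at least one of b, t4 is 0.
t4 = d AND t3 must be 0, so at least one of d, t3 is 0.
Enumerating the 64 input combinations, 38 give t6 = 0 and 26 give t6 = 1.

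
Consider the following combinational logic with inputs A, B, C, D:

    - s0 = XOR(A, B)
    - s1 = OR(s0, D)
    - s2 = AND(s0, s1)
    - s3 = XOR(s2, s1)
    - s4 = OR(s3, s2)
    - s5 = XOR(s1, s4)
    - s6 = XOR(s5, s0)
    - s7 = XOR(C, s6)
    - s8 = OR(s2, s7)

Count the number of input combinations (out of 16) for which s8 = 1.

s8 = OR(s2, s7) must be 1, so at least one of s2, s7 is 1.
Enumerating the 16 input combinations, 12 give s8 = 1 and 4 give s8 = 0.

12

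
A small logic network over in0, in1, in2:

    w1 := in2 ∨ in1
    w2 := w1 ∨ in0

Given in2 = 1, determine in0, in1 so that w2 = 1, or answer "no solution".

w2 = w1 ∨ in0 must be 1, so at least one of w1, in0 is 1.
Check with in2 = 1 and in0=1, in1=1:
w1 = in2 ∨ in1 = 1 ∨ 1 = 1
w2 = w1 ∨ in0 = 1 ∨ 1 = 1
So w2 = 1.

in0=1 in1=1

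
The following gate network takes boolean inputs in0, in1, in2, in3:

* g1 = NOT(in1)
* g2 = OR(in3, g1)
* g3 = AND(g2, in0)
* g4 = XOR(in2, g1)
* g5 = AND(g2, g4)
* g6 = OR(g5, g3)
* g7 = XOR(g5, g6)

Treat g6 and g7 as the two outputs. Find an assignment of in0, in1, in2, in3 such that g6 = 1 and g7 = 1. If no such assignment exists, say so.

Check with in0=1 in1=1 in2=0 in3=1:
g1 = NOT(in1) = NOT 1 = 0
g2 = OR(in3, g1) = OR(1, 0) = 1
g3 = AND(g2, in0) = AND(1, 1) = 1
g4 = XOR(in2, g1) = XOR(0, 0) = 0
g5 = AND(g2, g4) = AND(1, 0) = 0
g6 = OR(g5, g3) = OR(0, 1) = 1
g7 = XOR(g5, g6) = XOR(0, 1) = 1
So g6 = 1 and g7 = 1.

in0=1 in1=1 in2=0 in3=1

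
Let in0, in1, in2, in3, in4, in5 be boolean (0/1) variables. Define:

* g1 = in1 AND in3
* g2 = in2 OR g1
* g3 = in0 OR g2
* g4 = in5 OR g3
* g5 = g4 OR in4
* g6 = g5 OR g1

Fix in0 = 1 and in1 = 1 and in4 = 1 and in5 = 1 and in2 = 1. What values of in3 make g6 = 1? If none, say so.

in3=1

g6 = g5 OR g1 must be 1, so at least one of g5, g1 is 1.
Check with in0 = 1 and in1 = 1 and in4 = 1 and in5 = 1 and in2 = 1 and in3=1:
g1 = in1 AND in3 = 1 AND 1 = 1
g2 = in2 OR g1 = 1 OR 1 = 1
g3 = in0 OR g2 = 1 OR 1 = 1
g4 = in5 OR g3 = 1 OR 1 = 1
g5 = g4 OR in4 = 1 OR 1 = 1
g6 = g5 OR g1 = 1 OR 1 = 1
So g6 = 1.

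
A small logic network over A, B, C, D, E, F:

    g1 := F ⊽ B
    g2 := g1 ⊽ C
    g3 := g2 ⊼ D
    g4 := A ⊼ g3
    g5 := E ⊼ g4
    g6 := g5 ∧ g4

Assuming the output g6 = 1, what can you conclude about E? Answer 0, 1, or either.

g6 = g5 ∧ g4 must be 1, so both g5 = 1 and g4 = 1.
Every assignment with g6 = 1 has E = 0; there are 19 such assignment(s).

0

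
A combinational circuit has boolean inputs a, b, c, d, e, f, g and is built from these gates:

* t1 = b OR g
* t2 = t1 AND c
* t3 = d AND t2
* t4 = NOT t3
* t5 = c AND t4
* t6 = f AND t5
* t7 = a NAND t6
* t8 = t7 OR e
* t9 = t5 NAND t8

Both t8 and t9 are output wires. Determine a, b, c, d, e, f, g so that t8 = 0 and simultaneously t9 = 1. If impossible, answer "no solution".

Check with a=1, b=0, c=1, d=0, e=0, f=1, g=1:
t1 = b OR g = 0 OR 1 = 1
t2 = t1 AND c = 1 AND 1 = 1
t3 = d AND t2 = 0 AND 1 = 0
t4 = NOT t3 = NOT 0 = 1
t5 = c AND t4 = 1 AND 1 = 1
t6 = f AND t5 = 1 AND 1 = 1
t7 = a NAND t6 = 1 NAND 1 = 0
t8 = t7 OR e = 0 OR 0 = 0
t9 = t5 NAND t8 = 1 NAND 0 = 1
So t8 = 0 and t9 = 1.

a=1, b=0, c=1, d=0, e=0, f=1, g=1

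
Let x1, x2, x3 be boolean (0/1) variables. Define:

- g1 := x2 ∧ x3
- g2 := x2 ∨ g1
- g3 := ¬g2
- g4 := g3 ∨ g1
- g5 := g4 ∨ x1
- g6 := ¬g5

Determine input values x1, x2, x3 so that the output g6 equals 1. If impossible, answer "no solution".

g6 = ¬g5 must be 1, so g5 = 0.
g5 = g4 ∨ x1 must be 0, so both g4 = 0 and x1 = 0.
Check with x1=0, x2=1, x3=0:
g1 = x2 ∧ x3 = 1 ∧ 0 = 0
g2 = x2 ∨ g1 = 1 ∨ 0 = 1
g3 = ¬g2 = ¬1 = 0
g4 = g3 ∨ g1 = 0 ∨ 0 = 0
g5 = g4 ∨ x1 = 0 ∨ 0 = 0
g6 = ¬g5 = ¬0 = 1
So g6 = 1 as required.

x1=0, x2=1, x3=0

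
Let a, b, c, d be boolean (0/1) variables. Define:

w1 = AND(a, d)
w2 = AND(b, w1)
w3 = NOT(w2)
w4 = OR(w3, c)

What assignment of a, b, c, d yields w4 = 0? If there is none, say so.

a=1, b=1, c=0, d=1

w4 = OR(w3, c) must be 0, so both w3 = 0 and c = 0.
w3 = NOT(w2) must be 0, so w2 = 1.
w2 = AND(b, w1) must be 1, so both b = 1 and w1 = 1.
Check with a=1, b=1, c=0, d=1:
w1 = AND(a, d) = AND(1, 1) = 1
w2 = AND(b, w1) = AND(1, 1) = 1
w3 = NOT(w2) = NOT 1 = 0
w4 = OR(w3, c) = OR(0, 0) = 0
So w4 = 0 as required.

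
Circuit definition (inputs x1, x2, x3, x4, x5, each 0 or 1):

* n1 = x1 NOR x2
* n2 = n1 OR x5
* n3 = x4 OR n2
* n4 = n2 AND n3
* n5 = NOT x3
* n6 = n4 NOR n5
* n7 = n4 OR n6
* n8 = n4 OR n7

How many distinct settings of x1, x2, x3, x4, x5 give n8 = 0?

n8 = n4 OR n7 must be 0, so both n4 = 0 and n7 = 0.
Satisfying assignments:
  x1=0, x2=1, x3=0, x4=0, x5=0
  x1=0, x2=1, x3=0, x4=1, x5=0
  x1=1, x2=0, x3=0, x4=0, x5=0
  x1=1, x2=0, x3=0, x4=1, x5=0
  x1=1, x2=1, x3=0, x4=0, x5=0
  x1=1, x2=1, x3=0, x4=1, x5=0

6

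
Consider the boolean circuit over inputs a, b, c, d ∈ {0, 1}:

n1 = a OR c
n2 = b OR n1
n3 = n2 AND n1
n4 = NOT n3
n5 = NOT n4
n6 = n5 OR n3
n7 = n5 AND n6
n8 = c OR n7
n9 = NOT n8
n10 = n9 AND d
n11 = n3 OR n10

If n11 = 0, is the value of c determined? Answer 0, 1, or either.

n11 = n3 OR n10 must be 0, so both n3 = 0 and n10 = 0.
n3 = n2 AND n1 must be 0, so at least one of n2, n1 is 0.
n10 = n9 AND d must be 0, so at least one of n9, d is 0.
Every assignment with n11 = 0 has c = 0; there are 2 such assignment(s).
  a=0, b=0, c=0, d=0
  a=0, b=1, c=0, d=0

0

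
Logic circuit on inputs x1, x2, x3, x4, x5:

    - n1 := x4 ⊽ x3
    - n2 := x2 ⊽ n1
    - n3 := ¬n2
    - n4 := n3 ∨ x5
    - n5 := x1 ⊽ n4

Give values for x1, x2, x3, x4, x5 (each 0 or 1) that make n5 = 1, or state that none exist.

n5 = x1 ⊽ n4 must be 1, so both x1 = 0 and n4 = 0.
Check with x1=0 x2=0 x3=1 x4=0 x5=0:
n1 = x4 ⊽ x3 = 0 ⊽ 1 = 0
n2 = x2 ⊽ n1 = 0 ⊽ 0 = 1
n3 = ¬n2 = ¬1 = 0
n4 = n3 ∨ x5 = 0 ∨ 0 = 0
n5 = x1 ⊽ n4 = 0 ⊽ 0 = 1
So n5 = 1 as required.

x1=0 x2=0 x3=1 x4=0 x5=0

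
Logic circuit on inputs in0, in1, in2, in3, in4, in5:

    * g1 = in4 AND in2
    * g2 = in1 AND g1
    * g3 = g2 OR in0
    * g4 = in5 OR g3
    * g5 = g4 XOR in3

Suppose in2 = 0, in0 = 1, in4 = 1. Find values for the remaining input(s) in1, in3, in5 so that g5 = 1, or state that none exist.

g5 = g4 XOR in3 must be 1, so g4 and in3 differ.
Check with in2 = 0, in0 = 1, in4 = 1 and in1=1, in3=0, in5=0:
g1 = in4 AND in2 = 1 AND 0 = 0
g2 = in1 AND g1 = 1 AND 0 = 0
g3 = g2 OR in0 = 0 OR 1 = 1
g4 = in5 OR g3 = 0 OR 1 = 1
g5 = g4 XOR in3 = 1 XOR 0 = 1
So g5 = 1.

in1=1, in3=0, in5=0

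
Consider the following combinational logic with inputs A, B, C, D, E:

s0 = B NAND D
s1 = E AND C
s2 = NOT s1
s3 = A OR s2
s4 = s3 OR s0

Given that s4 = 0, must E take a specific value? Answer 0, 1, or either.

1

s4 = s3 OR s0 must be 0, so both s3 = 0 and s0 = 0.
s3 = A OR s2 must be 0, so both A = 0 and s2 = 0.
s0 = B NAND D must be 0, so both B = 1 and D = 1.
Every assignment with s4 = 0 has E = 1; there are 1 such assignment(s).
  A=0, B=1, C=1, D=1, E=1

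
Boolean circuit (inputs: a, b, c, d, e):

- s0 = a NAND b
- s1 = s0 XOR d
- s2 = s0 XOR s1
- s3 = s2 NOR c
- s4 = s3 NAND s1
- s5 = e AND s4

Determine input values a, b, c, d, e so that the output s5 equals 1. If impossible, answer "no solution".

a=0, b=0, c=0, d=1, e=1

Check with a=0, b=0, c=0, d=1, e=1:
s0 = a NAND b = 0 NAND 0 = 1
s1 = s0 XOR d = 1 XOR 1 = 0
s2 = s0 XOR s1 = 1 XOR 0 = 1
s3 = s2 NOR c = 1 NOR 0 = 0
s4 = s3 NAND s1 = 0 NAND 0 = 1
s5 = e AND s4 = 1 AND 1 = 1
So s5 = 1 as required.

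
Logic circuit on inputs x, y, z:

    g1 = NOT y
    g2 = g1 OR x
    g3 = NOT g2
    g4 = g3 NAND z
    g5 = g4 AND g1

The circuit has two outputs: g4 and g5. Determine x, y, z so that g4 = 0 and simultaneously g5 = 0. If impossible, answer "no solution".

Check with x=0, y=1, z=1:
g1 = NOT y = NOT 1 = 0
g2 = g1 OR x = 0 OR 0 = 0
g3 = NOT g2 = NOT 0 = 1
g4 = g3 NAND z = 1 NAND 1 = 0
g5 = g4 AND g1 = 0 AND 0 = 0
So g4 = 0 and g5 = 0.

x=0, y=1, z=1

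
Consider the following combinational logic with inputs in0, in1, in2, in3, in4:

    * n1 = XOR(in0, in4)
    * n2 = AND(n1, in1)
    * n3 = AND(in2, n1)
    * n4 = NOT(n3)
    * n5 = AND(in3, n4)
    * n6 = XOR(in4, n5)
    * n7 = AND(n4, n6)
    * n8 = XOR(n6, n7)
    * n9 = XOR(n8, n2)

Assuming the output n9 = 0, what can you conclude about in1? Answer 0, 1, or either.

Both values of in1 occur among assignments with n9 = 0:
  in1=0: in0=0, in1=0, in2=0, in3=0, in4=0
  in1=1: in0=0, in1=1, in2=0, in3=0, in4=0

either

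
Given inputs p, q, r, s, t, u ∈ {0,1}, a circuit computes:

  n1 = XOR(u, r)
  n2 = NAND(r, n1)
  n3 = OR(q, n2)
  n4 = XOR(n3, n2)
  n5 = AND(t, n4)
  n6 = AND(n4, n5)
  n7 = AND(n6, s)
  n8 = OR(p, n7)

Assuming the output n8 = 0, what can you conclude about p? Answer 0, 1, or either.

n8 = OR(p, n7) must be 0, so both p = 0 and n7 = 0.
n7 = AND(n6, s) must be 0, so at least one of n6, s is 0.
Every assignment with n8 = 0 has p = 0; there are 31 such assignment(s).

0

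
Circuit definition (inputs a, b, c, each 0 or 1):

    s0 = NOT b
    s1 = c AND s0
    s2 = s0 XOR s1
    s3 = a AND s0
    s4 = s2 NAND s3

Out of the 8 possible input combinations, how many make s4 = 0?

s4 = s2 NAND s3 must be 0, so both s2 = 1 and s3 = 1.
s2 = s0 XOR s1 must be 1, so s0 and s1 differ.
s3 = a AND s0 must be 1, so both a = 1 and s0 = 1.
Satisfying assignments:
  a=1, b=0, c=0

1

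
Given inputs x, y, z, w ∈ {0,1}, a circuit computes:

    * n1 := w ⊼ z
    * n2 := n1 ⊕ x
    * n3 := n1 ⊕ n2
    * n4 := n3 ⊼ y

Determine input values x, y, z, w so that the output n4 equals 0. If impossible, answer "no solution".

n4 = n3 ⊼ y must be 0, so both n3 = 1 and y = 1.
n3 = n1 ⊕ n2 must be 1, so n1 and n2 differ.
Check with x=1 y=1 z=0 w=0:
n1 = w ⊼ z = 0 ⊼ 0 = 1
n2 = n1 ⊕ x = 1 ⊕ 1 = 0
n3 = n1 ⊕ n2 = 1 ⊕ 0 = 1
n4 = n3 ⊼ y = 1 ⊼ 1 = 0
So n4 = 0 as required.

x=1 y=1 z=0 w=0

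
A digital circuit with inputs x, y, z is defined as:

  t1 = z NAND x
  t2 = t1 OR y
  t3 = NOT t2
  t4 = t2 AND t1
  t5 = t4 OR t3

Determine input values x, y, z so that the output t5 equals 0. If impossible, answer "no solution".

t5 = t4 OR t3 must be 0, so both t4 = 0 and t3 = 0.
t4 = t2 AND t1 must be 0, so at least one of t2, t1 is 0.
t3 = NOT t2 must be 0, so t2 = 1.
Check with x=1, y=1, z=1:
t1 = z NAND x = 1 NAND 1 = 0
t2 = t1 OR y = 0 OR 1 = 1
t3 = NOT t2 = NOT 1 = 0
t4 = t2 AND t1 = 1 AND 0 = 0
t5 = t4 OR t3 = 0 OR 0 = 0
So t5 = 0 as required.

x=1, y=1, z=1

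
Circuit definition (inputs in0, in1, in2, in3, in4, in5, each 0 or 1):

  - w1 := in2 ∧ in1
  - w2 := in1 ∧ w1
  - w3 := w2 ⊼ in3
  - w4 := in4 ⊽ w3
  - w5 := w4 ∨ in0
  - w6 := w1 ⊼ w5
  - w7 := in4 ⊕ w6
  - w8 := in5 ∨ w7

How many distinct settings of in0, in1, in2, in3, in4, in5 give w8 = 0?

w8 = in5 ∨ w7 must be 0, so both in5 = 0 and w7 = 0.
Enumerating the 64 input combinations, 17 give w8 = 0 and 47 give w8 = 1.

17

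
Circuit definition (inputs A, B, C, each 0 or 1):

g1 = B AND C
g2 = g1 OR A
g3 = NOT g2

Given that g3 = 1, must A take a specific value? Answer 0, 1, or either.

0

g3 = NOT g2 must be 1, so g2 = 0.
g2 = g1 OR A must be 0, so both g1 = 0 and A = 0.
g1 = B AND C must be 0, so at least one of B, C is 0.
Every assignment with g3 = 1 has A = 0; there are 3 such assignment(s).
  A=0, B=0, C=0
  A=0, B=0, C=1
  A=0, B=1, C=0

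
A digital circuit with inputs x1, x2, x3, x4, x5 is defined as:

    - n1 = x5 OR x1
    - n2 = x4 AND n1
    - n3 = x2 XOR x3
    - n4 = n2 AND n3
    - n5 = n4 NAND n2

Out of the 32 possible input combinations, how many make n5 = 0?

n5 = n4 NAND n2 must be 0, so both n4 = 1 and n2 = 1.
Enumerating the 32 input combinations, 6 give n5 = 0 and 26 give n5 = 1.

6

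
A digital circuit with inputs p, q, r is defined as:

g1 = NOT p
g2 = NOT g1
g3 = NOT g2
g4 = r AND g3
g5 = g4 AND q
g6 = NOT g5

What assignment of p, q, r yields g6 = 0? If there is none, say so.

p=0 q=1 r=1

g6 = NOT g5 must be 0, so g5 = 1.
Check with p=0 q=1 r=1:
g1 = NOT p = NOT 0 = 1
g2 = NOT g1 = NOT 1 = 0
g3 = NOT g2 = NOT 0 = 1
g4 = r AND g3 = 1 AND 1 = 1
g5 = g4 AND q = 1 AND 1 = 1
g6 = NOT g5 = NOT 1 = 0
So g6 = 0 as required.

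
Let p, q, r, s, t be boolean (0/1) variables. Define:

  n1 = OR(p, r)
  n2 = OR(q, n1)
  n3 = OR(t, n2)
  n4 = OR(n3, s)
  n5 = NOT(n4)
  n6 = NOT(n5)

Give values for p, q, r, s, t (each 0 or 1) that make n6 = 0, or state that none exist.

p=0 q=0 r=0 s=0 t=0

Check with p=0 q=0 r=0 s=0 t=0:
n1 = OR(p, r) = OR(0, 0) = 0
n2 = OR(q, n1) = OR(0, 0) = 0
n3 = OR(t, n2) = OR(0, 0) = 0
n4 = OR(n3, s) = OR(0, 0) = 0
n5 = NOT(n4) = NOT 0 = 1
n6 = NOT(n5) = NOT 1 = 0
So n6 = 0 as required.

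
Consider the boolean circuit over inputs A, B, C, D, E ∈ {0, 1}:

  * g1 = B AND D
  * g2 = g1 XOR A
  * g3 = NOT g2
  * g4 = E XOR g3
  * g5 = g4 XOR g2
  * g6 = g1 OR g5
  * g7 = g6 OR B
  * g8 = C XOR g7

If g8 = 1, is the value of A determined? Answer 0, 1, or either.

either

Both values of A occur among assignments with g8 = 1:
  A=0: A=0, B=0, C=0, D=0, E=0
  A=1: A=1, B=0, C=0, D=0, E=0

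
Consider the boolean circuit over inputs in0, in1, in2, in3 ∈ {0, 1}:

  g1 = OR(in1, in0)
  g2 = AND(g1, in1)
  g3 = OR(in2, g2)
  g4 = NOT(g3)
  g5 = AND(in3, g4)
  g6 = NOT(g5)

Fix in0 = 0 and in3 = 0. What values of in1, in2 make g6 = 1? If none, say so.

g6 = NOT(g5) must be 1, so g5 = 0.
Check with in0 = 0 and in3 = 0 and in1=1, in2=0:
g1 = OR(in1, in0) = OR(1, 0) = 1
g2 = AND(g1, in1) = AND(1, 1) = 1
g3 = OR(in2, g2) = OR(0, 1) = 1
g4 = NOT(g3) = NOT 1 = 0
g5 = AND(in3, g4) = AND(0, 0) = 0
g6 = NOT(g5) = NOT 0 = 1
So g6 = 1.

in1=1, in2=0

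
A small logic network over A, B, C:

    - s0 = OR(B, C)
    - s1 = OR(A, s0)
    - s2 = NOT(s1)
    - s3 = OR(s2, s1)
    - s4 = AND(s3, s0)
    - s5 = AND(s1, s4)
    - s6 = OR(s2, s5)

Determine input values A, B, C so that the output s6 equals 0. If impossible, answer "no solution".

A=1, B=0, C=0

s6 = OR(s2, s5) must be 0, so both s2 = 0 and s5 = 0.
Check with A=1, B=0, C=0:
s0 = OR(B, C) = OR(0, 0) = 0
s1 = OR(A, s0) = OR(1, 0) = 1
s2 = NOT(s1) = NOT 1 = 0
s3 = OR(s2, s1) = OR(0, 1) = 1
s4 = AND(s3, s0) = AND(1, 0) = 0
s5 = AND(s1, s4) = AND(1, 0) = 0
s6 = OR(s2, s5) = OR(0, 0) = 0
So s6 = 0 as required.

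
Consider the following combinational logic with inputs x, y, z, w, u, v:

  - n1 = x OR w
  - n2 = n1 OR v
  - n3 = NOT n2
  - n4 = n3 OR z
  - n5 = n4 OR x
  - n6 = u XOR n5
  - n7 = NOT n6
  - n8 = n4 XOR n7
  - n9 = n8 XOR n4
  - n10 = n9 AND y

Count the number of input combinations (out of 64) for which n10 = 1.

16

n10 = n9 AND y must be 1, so both n9 = 1 and y = 1.
Enumerating the 64 input combinations, 16 give n10 = 1 and 48 give n10 = 0.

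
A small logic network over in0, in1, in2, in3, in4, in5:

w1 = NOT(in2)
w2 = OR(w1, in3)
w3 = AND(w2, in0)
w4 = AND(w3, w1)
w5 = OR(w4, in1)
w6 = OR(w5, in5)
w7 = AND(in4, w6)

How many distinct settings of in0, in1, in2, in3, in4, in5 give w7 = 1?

w7 = AND(in4, w6) must be 1, so both in4 = 1 and w6 = 1.
w6 = OR(w5, in5) must be 1, so at least one of w5, in5 is 1.
Enumerating the 64 input combinations, 26 give w7 = 1 and 38 give w7 = 0.

26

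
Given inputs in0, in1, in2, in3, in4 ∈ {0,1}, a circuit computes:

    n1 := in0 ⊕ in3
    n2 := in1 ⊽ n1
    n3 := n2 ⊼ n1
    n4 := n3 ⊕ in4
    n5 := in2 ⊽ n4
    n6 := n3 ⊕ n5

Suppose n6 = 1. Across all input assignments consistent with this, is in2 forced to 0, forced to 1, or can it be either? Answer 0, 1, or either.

either

Both values of in2 occur among assignments with n6 = 1:
  in2=0: in0=0, in1=0, in2=0, in3=0, in4=0
  in2=1: in0=0, in1=0, in2=1, in3=0, in4=0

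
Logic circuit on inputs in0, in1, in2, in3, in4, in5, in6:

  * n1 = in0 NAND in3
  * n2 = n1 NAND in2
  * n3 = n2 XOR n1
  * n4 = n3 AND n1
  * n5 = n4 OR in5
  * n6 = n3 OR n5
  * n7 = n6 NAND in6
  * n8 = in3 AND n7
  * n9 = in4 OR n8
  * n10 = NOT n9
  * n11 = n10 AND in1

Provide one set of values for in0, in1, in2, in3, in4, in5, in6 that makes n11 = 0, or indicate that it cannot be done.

in0=1, in1=1, in2=1, in3=1, in4=0, in5=0, in6=0

n11 = n10 AND in1 must be 0, so at least one of n10, in1 is 0.
Check with in0=1, in1=1, in2=1, in3=1, in4=0, in5=0, in6=0:
n1 = in0 NAND in3 = 1 NAND 1 = 0
n2 = n1 NAND in2 = 0 NAND 1 = 1
n3 = n2 XOR n1 = 1 XOR 0 = 1
n4 = n3 AND n1 = 1 AND 0 = 0
n5 = n4 OR in5 = 0 OR 0 = 0
n6 = n3 OR n5 = 1 OR 0 = 1
n7 = n6 NAND in6 = 1 NAND 0 = 1
n8 = in3 AND n7 = 1 AND 1 = 1
n9 = in4 OR n8 = 0 OR 1 = 1
n10 = NOT n9 = NOT 1 = 0
n11 = n10 AND in1 = 0 AND 1 = 0
So n11 = 0 as required.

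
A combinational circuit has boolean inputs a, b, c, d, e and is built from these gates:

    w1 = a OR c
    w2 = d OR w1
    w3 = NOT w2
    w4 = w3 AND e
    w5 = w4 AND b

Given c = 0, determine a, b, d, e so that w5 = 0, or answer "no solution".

a=0, b=1, d=0, e=0

w5 = w4 AND b must be 0, so at least one of w4, b is 0.
Check with c = 0 and a=0, b=1, d=0, e=0:
w1 = a OR c = 0 OR 0 = 0
w2 = d OR w1 = 0 OR 0 = 0
w3 = NOT w2 = NOT 0 = 1
w4 = w3 AND e = 1 AND 0 = 0
w5 = w4 AND b = 0 AND 1 = 0
So w5 = 0.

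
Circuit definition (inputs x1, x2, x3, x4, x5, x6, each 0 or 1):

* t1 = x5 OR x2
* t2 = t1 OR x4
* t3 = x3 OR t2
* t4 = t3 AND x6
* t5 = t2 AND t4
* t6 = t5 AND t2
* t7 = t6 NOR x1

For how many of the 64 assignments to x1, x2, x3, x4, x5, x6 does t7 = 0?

t7 = t6 NOR x1 must be 0, so at least one of t6, x1 is 1.
Enumerating the 64 input combinations, 46 give t7 = 0 and 18 give t7 = 1.

46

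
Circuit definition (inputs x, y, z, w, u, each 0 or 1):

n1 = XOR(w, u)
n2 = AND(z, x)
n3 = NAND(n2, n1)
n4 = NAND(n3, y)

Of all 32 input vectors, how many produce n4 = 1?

18

n4 = NAND(n3, y) must be 1, so at least one of n3, y is 0.
Enumerating the 32 input combinations, 18 give n4 = 1 and 14 give n4 = 0.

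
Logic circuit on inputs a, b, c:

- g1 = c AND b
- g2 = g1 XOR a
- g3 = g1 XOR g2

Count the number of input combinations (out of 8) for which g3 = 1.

4

g3 = g1 XOR g2 must be 1, so g1 and g2 differ.
Satisfying assignments:
  a=1, b=0, c=0
  a=1, b=0, c=1
  a=1, b=1, c=0
  a=1, b=1, c=1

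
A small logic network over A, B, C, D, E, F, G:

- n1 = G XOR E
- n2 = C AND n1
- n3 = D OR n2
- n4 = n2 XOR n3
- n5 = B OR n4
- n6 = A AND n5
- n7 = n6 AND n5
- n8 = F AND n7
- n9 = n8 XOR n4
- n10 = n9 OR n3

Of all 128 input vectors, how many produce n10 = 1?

86

n10 = n9 OR n3 must be 1, so at least one of n9, n3 is 1.
Enumerating the 128 input combinations, 86 give n10 = 1 and 42 give n10 = 0.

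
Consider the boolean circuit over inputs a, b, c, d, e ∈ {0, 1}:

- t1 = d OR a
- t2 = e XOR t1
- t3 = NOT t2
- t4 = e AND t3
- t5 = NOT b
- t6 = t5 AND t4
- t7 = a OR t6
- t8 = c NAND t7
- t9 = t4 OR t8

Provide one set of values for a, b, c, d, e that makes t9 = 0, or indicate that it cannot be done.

t9 = t4 OR t8 must be 0, so both t4 = 0 and t8 = 0.
t4 = e AND t3 must be 0, so at least one of e, t3 is 0.
Check with a=1, b=1, c=1, d=1, e=0:
t1 = d OR a = 1 OR 1 = 1
t2 = e XOR t1 = 0 XOR 1 = 1
t3 = NOT t2 = NOT 1 = 0
t4 = e AND t3 = 0 AND 0 = 0
t5 = NOT b = NOT 1 = 0
t6 = t5 AND t4 = 0 AND 0 = 0
t7 = a OR t6 = 1 OR 0 = 1
t8 = c NAND t7 = 1 NAND 1 = 0
t9 = t4 OR t8 = 0 OR 0 = 0
So t9 = 0 as required.

a=1, b=1, c=1, d=1, e=0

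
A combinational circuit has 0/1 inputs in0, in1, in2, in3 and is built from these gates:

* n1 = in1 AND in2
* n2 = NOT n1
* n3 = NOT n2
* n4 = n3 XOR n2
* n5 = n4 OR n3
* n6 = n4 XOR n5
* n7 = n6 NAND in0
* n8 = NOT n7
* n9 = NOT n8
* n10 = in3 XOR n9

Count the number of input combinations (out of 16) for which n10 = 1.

n10 = in3 XOR n9 must be 1, so in3 and n9 differ.
Enumerating the 16 input combinations, 8 give n10 = 1 and 8 give n10 = 0.

8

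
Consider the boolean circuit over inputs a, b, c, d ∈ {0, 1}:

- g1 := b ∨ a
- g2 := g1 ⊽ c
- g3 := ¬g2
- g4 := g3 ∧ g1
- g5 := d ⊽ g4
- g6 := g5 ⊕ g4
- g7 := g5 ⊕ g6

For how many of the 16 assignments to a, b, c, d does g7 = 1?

12

g7 = g5 ⊕ g6 must be 1, so g5 and g6 differ.
Enumerating the 16 input combinations, 12 give g7 = 1 and 4 give g7 = 0.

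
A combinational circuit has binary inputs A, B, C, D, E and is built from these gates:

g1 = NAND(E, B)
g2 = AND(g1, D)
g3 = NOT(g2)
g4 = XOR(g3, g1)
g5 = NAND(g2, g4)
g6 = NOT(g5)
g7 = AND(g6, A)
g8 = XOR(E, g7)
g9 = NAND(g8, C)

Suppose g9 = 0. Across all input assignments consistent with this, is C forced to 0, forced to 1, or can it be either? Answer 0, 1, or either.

1

g9 = NAND(g8, C) must be 0, so both g8 = 1 and C = 1.
Every assignment with g9 = 0 has C = 1; there are 9 such assignment(s).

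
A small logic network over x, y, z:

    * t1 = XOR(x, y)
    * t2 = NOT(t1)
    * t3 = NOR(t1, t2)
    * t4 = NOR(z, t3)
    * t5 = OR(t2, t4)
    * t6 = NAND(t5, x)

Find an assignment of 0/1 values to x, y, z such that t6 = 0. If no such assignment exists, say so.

x=1, y=0, z=0

Check with x=1, y=0, z=0:
t1 = XOR(x, y) = XOR(1, 0) = 1
t2 = NOT(t1) = NOT 1 = 0
t3 = NOR(t1, t2) = NOR(1, 0) = 0
t4 = NOR(z, t3) = NOR(0, 0) = 1
t5 = OR(t2, t4) = OR(0, 1) = 1
t6 = NAND(t5, x) = NAND(1, 1) = 0
So t6 = 0 as required.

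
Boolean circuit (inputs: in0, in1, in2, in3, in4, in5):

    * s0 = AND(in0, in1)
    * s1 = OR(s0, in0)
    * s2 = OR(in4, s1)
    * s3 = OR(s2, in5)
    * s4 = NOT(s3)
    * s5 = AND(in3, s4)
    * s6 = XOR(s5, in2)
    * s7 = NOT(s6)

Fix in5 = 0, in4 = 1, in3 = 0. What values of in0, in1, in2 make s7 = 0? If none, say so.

in0=0, in1=0, in2=1

s7 = NOT(s6) must be 0, so s6 = 1.
Check with in5 = 0, in4 = 1, in3 = 0 and in0=0, in1=0, in2=1:
s0 = AND(in0, in1) = AND(0, 0) = 0
s1 = OR(s0, in0) = OR(0, 0) = 0
s2 = OR(in4, s1) = OR(1, 0) = 1
s3 = OR(s2, in5) = OR(1, 0) = 1
s4 = NOT(s3) = NOT 1 = 0
s5 = AND(in3, s4) = AND(0, 0) = 0
s6 = XOR(s5, in2) = XOR(0, 1) = 1
s7 = NOT(s6) = NOT 1 = 0
So s7 = 0.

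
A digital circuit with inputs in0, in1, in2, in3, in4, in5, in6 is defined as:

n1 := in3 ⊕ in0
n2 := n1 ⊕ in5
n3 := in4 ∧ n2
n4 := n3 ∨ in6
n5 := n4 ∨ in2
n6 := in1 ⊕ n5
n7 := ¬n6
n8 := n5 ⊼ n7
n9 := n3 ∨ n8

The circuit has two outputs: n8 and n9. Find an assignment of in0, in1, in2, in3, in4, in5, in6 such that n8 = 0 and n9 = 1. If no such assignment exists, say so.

Check with in0=1, in1=1, in2=1, in3=1, in4=1, in5=1, in6=1:
n1 = in3 ⊕ in0 = 1 ⊕ 1 = 0
n2 = n1 ⊕ in5 = 0 ⊕ 1 = 1
n3 = in4 ∧ n2 = 1 ∧ 1 = 1
n4 = n3 ∨ in6 = 1 ∨ 1 = 1
n5 = n4 ∨ in2 = 1 ∨ 1 = 1
n6 = in1 ⊕ n5 = 1 ⊕ 1 = 0
n7 = ¬n6 = ¬0 = 1
n8 = n5 ⊼ n7 = 1 ⊼ 1 = 0
n9 = n3 ∨ n8 = 1 ∨ 0 = 1
So n8 = 0 and n9 = 1.

in0=1, in1=1, in2=1, in3=1, in4=1, in5=1, in6=1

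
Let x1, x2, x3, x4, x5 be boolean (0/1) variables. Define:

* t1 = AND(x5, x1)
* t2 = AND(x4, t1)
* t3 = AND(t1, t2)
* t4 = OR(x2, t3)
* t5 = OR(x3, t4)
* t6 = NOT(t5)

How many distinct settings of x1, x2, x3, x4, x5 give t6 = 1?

7

t6 = NOT(t5) must be 1, so t5 = 0.
t5 = OR(x3, t4) must be 0, so both x3 = 0 and t4 = 0.
Enumerating the 32 input combinations, 7 give t6 = 1 and 25 give t6 = 0.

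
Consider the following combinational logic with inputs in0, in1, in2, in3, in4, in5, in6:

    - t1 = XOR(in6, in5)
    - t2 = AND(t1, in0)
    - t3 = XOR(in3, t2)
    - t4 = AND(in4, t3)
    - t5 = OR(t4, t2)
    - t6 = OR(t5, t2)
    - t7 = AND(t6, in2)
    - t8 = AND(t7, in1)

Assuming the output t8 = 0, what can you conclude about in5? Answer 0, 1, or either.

Both values of in5 occur among assignments with t8 = 0:
  in5=0: in0=0, in1=0, in2=0, in3=0, in4=0, in5=0, in6=0
  in5=1: in0=0, in1=0, in2=0, in3=0, in4=0, in5=1, in6=0

either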